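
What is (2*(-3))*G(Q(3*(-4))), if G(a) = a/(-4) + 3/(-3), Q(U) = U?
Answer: -12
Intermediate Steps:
G(a) = -1 - a/4 (G(a) = a*(-¼) + 3*(-⅓) = -a/4 - 1 = -1 - a/4)
(2*(-3))*G(Q(3*(-4))) = (2*(-3))*(-1 - 3*(-4)/4) = -6*(-1 - ¼*(-12)) = -6*(-1 + 3) = -6*2 = -12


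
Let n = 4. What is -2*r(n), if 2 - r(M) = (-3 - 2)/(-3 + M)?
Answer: -14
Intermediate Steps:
r(M) = 2 + 5/(-3 + M) (r(M) = 2 - (-3 - 2)/(-3 + M) = 2 - (-5)/(-3 + M) = 2 + 5/(-3 + M))
-2*r(n) = -2*(-1 + 2*4)/(-3 + 4) = -2*(-1 + 8)/1 = -2*7 = -14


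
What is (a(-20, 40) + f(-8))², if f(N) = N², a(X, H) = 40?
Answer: 10816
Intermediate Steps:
(a(-20, 40) + f(-8))² = (40 + (-8)²)² = (40 + 64)² = 104² = 10816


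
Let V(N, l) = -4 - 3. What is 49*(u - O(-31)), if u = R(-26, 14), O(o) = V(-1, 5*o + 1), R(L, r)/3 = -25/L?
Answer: 12593/26 ≈ 484.35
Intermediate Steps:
R(L, r) = -75/L (R(L, r) = 3*(-25/L) = -75/L)
V(N, l) = -7
O(o) = -7
u = 75/26 (u = -75/(-26) = -75*(-1/26) = 75/26 ≈ 2.8846)
49*(u - O(-31)) = 49*(75/26 - 1*(-7)) = 49*(75/26 + 7) = 49*(257/26) = 12593/26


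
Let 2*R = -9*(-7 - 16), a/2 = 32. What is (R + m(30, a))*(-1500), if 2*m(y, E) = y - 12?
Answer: -168750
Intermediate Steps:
a = 64 (a = 2*32 = 64)
R = 207/2 (R = (-9*(-7 - 16))/2 = (-9*(-23))/2 = (½)*207 = 207/2 ≈ 103.50)
m(y, E) = -6 + y/2 (m(y, E) = (y - 12)/2 = (-12 + y)/2 = -6 + y/2)
(R + m(30, a))*(-1500) = (207/2 + (-6 + (½)*30))*(-1500) = (207/2 + (-6 + 15))*(-1500) = (207/2 + 9)*(-1500) = (225/2)*(-1500) = -168750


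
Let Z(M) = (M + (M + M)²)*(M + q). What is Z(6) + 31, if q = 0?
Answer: 931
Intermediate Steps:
Z(M) = M*(M + 4*M²) (Z(M) = (M + (M + M)²)*(M + 0) = (M + (2*M)²)*M = (M + 4*M²)*M = M*(M + 4*M²))
Z(6) + 31 = 6²*(1 + 4*6) + 31 = 36*(1 + 24) + 31 = 36*25 + 31 = 900 + 31 = 931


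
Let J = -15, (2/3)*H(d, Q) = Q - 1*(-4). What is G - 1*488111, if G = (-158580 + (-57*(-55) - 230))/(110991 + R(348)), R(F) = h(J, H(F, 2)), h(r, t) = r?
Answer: -54168762011/110976 ≈ -4.8811e+5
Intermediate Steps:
H(d, Q) = 6 + 3*Q/2 (H(d, Q) = 3*(Q - 1*(-4))/2 = 3*(Q + 4)/2 = 3*(4 + Q)/2 = 6 + 3*Q/2)
R(F) = -15
G = -155675/110976 (G = (-158580 + (-57*(-55) - 230))/(110991 - 15) = (-158580 + (3135 - 230))/110976 = (-158580 + 2905)*(1/110976) = -155675*1/110976 = -155675/110976 ≈ -1.4028)
G - 1*488111 = -155675/110976 - 1*488111 = -155675/110976 - 488111 = -54168762011/110976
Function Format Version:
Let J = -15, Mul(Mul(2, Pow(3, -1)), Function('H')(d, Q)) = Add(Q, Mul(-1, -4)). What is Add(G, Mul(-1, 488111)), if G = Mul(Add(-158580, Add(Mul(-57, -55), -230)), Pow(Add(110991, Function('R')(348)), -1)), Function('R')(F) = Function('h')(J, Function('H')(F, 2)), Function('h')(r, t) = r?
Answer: Rational(-54168762011, 110976) ≈ -4.8811e+5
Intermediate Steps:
Function('H')(d, Q) = Add(6, Mul(Rational(3, 2), Q)) (Function('H')(d, Q) = Mul(Rational(3, 2), Add(Q, Mul(-1, -4))) = Mul(Rational(3, 2), Add(Q, 4)) = Mul(Rational(3, 2), Add(4, Q)) = Add(6, Mul(Rational(3, 2), Q)))
Function('R')(F) = -15
G = Rational(-155675, 110976) (G = Mul(Add(-158580, Add(Mul(-57, -55), -230)), Pow(Add(110991, -15), -1)) = Mul(Add(-158580, Add(3135, -230)), Pow(110976, -1)) = Mul(Add(-158580, 2905), Rational(1, 110976)) = Mul(-155675, Rational(1, 110976)) = Rational(-155675, 110976) ≈ -1.4028)
Add(G, Mul(-1, 488111)) = Add(Rational(-155675, 110976), Mul(-1, 488111)) = Add(Rational(-155675, 110976), -488111) = Rational(-54168762011, 110976)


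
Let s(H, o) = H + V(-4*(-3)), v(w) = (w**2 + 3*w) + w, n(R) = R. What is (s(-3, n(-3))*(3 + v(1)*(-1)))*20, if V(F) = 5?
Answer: -80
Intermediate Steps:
v(w) = w**2 + 4*w
s(H, o) = 5 + H (s(H, o) = H + 5 = 5 + H)
(s(-3, n(-3))*(3 + v(1)*(-1)))*20 = ((5 - 3)*(3 + (1*(4 + 1))*(-1)))*20 = (2*(3 + (1*5)*(-1)))*20 = (2*(3 + 5*(-1)))*20 = (2*(3 - 5))*20 = (2*(-2))*20 = -4*20 = -80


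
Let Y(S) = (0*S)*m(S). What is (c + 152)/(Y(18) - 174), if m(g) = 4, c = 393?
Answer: -545/174 ≈ -3.1322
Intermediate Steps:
Y(S) = 0 (Y(S) = (0*S)*4 = 0*4 = 0)
(c + 152)/(Y(18) - 174) = (393 + 152)/(0 - 174) = 545/(-174) = 545*(-1/174) = -545/174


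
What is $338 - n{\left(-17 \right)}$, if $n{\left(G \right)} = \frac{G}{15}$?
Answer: $\frac{5087}{15} \approx 339.13$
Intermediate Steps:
$n{\left(G \right)} = \frac{G}{15}$ ($n{\left(G \right)} = G \frac{1}{15} = \frac{G}{15}$)
$338 - n{\left(-17 \right)} = 338 - \frac{1}{15} \left(-17\right) = 338 - - \frac{17}{15} = 338 + \frac{17}{15} = \frac{5087}{15}$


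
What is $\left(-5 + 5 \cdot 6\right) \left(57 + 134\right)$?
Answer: $4775$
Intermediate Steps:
$\left(-5 + 5 \cdot 6\right) \left(57 + 134\right) = \left(-5 + 30\right) 191 = 25 \cdot 191 = 4775$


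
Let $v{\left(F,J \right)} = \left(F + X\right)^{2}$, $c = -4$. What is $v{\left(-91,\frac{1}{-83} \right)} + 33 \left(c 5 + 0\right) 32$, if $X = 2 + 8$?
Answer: $-14559$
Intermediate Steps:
$X = 10$
$v{\left(F,J \right)} = \left(10 + F\right)^{2}$ ($v{\left(F,J \right)} = \left(F + 10\right)^{2} = \left(10 + F\right)^{2}$)
$v{\left(-91,\frac{1}{-83} \right)} + 33 \left(c 5 + 0\right) 32 = \left(10 - 91\right)^{2} + 33 \left(\left(-4\right) 5 + 0\right) 32 = \left(-81\right)^{2} + 33 \left(-20 + 0\right) 32 = 6561 + 33 \left(-20\right) 32 = 6561 - 21120 = -14559$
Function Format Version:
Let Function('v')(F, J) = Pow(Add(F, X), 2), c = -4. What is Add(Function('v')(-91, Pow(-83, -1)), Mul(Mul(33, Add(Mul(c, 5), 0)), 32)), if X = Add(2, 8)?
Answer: -14559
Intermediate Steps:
X = 10
Function('v')(F, J) = Pow(Add(10, F), 2) (Function('v')(F, J) = Pow(Add(F, 10), 2) = Pow(Add(10, F), 2))
Add(Function('v')(-91, Pow(-83, -1)), Mul(Mul(33, Add(Mul(c, 5), 0)), 32)) = Add(Pow(Add(10, -91), 2), Mul(Mul(33, Add(Mul(-4, 5), 0)), 32)) = Add(Pow(-81, 2), Mul(Mul(33, Add(-20, 0)), 32)) = Add(6561, Mul(Mul(33, -20), 32)) = Add(6561, Mul(-660, 32)) = Add(6561, -21120) = -14559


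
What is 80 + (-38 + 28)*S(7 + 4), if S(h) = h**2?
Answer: -1130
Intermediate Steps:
80 + (-38 + 28)*S(7 + 4) = 80 + (-38 + 28)*(7 + 4)**2 = 80 - 10*11**2 = 80 - 10*121 = 80 - 1210 = -1130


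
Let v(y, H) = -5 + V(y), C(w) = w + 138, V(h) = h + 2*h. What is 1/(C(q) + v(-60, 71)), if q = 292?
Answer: 1/245 ≈ 0.0040816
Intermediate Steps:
V(h) = 3*h
C(w) = 138 + w
v(y, H) = -5 + 3*y
1/(C(q) + v(-60, 71)) = 1/((138 + 292) + (-5 + 3*(-60))) = 1/(430 + (-5 - 180)) = 1/(430 - 185) = 1/245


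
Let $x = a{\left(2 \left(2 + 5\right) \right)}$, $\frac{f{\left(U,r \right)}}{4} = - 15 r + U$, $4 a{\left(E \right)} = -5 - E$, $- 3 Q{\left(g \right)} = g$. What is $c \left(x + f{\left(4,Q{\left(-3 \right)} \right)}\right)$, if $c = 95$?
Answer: $- \frac{18525}{4} \approx -4631.3$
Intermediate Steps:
$Q{\left(g \right)} = - \frac{g}{3}$
$a{\left(E \right)} = - \frac{5}{4} - \frac{E}{4}$ ($a{\left(E \right)} = \frac{-5 - E}{4} = - \frac{5}{4} - \frac{E}{4}$)
$f{\left(U,r \right)} = - 60 r + 4 U$ ($f{\left(U,r \right)} = 4 \left(- 15 r + U\right) = 4 \left(U - 15 r\right) = - 60 r + 4 U$)
$x = - \frac{19}{4}$ ($x = - \frac{5}{4} - \frac{2 \left(2 + 5\right)}{4} = - \frac{5}{4} - \frac{2 \cdot 7}{4} = - \frac{5}{4} - \frac{7}{2} = - \frac{19}{4} \approx -4.75$)
$c \left(x + f{\left(4,Q{\left(-3 \right)} \right)}\right) = 95 \left(- \frac{19}{4} + \left(- 60 \left(\left(- \frac{1}{3}\right) \left(-3\right)\right) + 4 \cdot 4\right)\right) = 95 \left(- \frac{19}{4} + \left(\left(-60\right) 1 + 16\right)\right) = 95 \left(- \frac{19}{4} + \left(-60 + 16\right)\right) = 95 \left(- \frac{19}{4} - 44\right) = 95 \left(- \frac{195}{4}\right) = - \frac{18525}{4}$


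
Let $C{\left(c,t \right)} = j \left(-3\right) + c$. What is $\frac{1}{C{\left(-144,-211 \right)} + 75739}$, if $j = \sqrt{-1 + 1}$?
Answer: $\frac{1}{75595} \approx 1.3228 \cdot 10^{-5}$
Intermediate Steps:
$j = 0$ ($j = \sqrt{0} = 0$)
$C{\left(c,t \right)} = c$ ($C{\left(c,t \right)} = 0 \left(-3\right) + c = 0 + c = c$)
$\frac{1}{C{\left(-144,-211 \right)} + 75739} = \frac{1}{-144 + 75739} = \frac{1}{75595}$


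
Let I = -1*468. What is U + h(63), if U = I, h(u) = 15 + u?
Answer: -390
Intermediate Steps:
I = -468
U = -468
U + h(63) = -468 + (15 + 63) = -468 + 78 = -390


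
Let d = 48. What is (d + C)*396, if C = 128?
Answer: 69696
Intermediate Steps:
(d + C)*396 = (48 + 128)*396 = 176*396 = 69696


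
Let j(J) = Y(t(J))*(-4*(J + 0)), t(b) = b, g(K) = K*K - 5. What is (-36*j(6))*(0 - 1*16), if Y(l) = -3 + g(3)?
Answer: -13824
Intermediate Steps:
g(K) = -5 + K**2 (g(K) = K**2 - 5 = -5 + K**2)
Y(l) = 1 (Y(l) = -3 + (-5 + 3**2) = -3 + (-5 + 9) = -3 + 4 = 1)
j(J) = -4*J (j(J) = 1*(-4*(J + 0)) = 1*(-4*J) = -4*J)
(-36*j(6))*(0 - 1*16) = (-(-144)*6)*(0 - 1*16) = (-36*(-24))*(0 - 16) = 864*(-16) = -13824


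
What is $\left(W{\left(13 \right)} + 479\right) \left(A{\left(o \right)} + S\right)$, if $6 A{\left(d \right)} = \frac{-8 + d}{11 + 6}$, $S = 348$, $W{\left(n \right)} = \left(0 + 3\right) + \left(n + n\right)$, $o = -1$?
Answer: $\frac{3004566}{17} \approx 1.7674 \cdot 10^{5}$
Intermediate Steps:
$W{\left(n \right)} = 3 + 2 n$
$A{\left(d \right)} = - \frac{4}{51} + \frac{d}{102}$ ($A{\left(d \right)} = \frac{\left(-8 + d\right) \frac{1}{11 + 6}}{6} = \frac{\left(-8 + d\right) \frac{1}{17}}{6} = \frac{- \frac{8}{17} + \frac{d}{17}}{6} = - \frac{4}{51} + \frac{d}{102}$)
$\left(W{\left(13 \right)} + 479\right) \left(A{\left(o \right)} + S\right) = \left(\left(3 + 2 \cdot 13\right) + 479\right) \left(\left(- \frac{4}{51} + \frac{1}{102} \left(-1\right)\right) + 348\right) = \left(\left(3 + 26\right) + 479\right) \left(\left(- \frac{4}{51} - \frac{1}{102}\right) + 348\right) = \left(29 + 479\right) \left(- \frac{3}{34} + 348\right) = 508 \cdot \frac{11829}{34} = \frac{3004566}{17}$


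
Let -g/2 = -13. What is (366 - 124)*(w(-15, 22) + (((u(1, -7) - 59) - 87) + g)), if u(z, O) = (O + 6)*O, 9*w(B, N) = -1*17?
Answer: -250228/9 ≈ -27803.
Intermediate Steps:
g = 26 (g = -2*(-13) = 26)
w(B, N) = -17/9 (w(B, N) = (-1*17)/9 = (⅑)*(-17) = -17/9)
u(z, O) = O*(6 + O) (u(z, O) = (6 + O)*O = O*(6 + O))
(366 - 124)*(w(-15, 22) + (((u(1, -7) - 59) - 87) + g)) = (366 - 124)*(-17/9 + (((-7*(6 - 7) - 59) - 87) + 26)) = 242*(-17/9 + (((-7*(-1) - 59) - 87) + 26)) = 242*(-17/9 + (((7 - 59) - 87) + 26)) = 242*(-17/9 + ((-52 - 87) + 26)) = 242*(-17/9 + (-139 + 26)) = 242*(-17/9 - 113) = 242*(-1034/9) = -250228/9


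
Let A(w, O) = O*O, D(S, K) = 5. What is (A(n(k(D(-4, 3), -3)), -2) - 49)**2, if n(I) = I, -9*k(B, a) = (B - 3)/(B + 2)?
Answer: 2025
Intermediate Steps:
k(B, a) = -(-3 + B)/(9*(2 + B)) (k(B, a) = -(B - 3)/(9*(B + 2)) = -(-3 + B)/(9*(2 + B)))
A(w, O) = O**2
(A(n(k(D(-4, 3), -3)), -2) - 49)**2 = ((-2)**2 - 49)**2 = (4 - 49)**2 = (-45)**2 = 2025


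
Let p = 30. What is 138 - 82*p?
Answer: -2322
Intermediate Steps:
138 - 82*p = 138 - 82*30 = 138 - 2460 = -2322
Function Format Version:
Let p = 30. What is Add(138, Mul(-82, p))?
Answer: -2322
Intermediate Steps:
Add(138, Mul(-82, p)) = Add(138, Mul(-82, 30)) = Add(138, -2460) = -2322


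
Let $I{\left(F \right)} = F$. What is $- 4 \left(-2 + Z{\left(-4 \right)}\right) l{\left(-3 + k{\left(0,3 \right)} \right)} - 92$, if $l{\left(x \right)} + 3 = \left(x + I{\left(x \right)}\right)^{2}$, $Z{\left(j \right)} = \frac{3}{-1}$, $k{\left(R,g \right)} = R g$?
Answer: $568$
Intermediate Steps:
$Z{\left(j \right)} = -3$ ($Z{\left(j \right)} = 3 \left(-1\right) = -3$)
$l{\left(x \right)} = -3 + 4 x^{2}$ ($l{\left(x \right)} = -3 + \left(x + x\right)^{2} = -3 + \left(2 x\right)^{2} = -3 + 4 x^{2}$)
$- 4 \left(-2 + Z{\left(-4 \right)}\right) l{\left(-3 + k{\left(0,3 \right)} \right)} - 92 = - 4 \left(-2 - 3\right) \left(-3 + 4 \left(-3 + 0 \cdot 3\right)^{2}\right) - 92 = \left(-4\right) \left(-5\right) \left(-3 + 4 \left(-3 + 0\right)^{2}\right) - 92 = 20 \left(-3 + 4 \left(-3\right)^{2}\right) - 92 = 20 \left(-3 + 4 \cdot 9\right) - 92 = 20 \left(-3 + 36\right) - 92 = 20 \cdot 33 - 92 = 660 - 92 = 568$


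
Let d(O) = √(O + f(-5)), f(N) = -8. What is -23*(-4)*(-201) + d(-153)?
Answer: -18492 + I*√161 ≈ -18492.0 + 12.689*I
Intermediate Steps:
d(O) = √(-8 + O) (d(O) = √(O - 8) = √(-8 + O))
-23*(-4)*(-201) + d(-153) = -23*(-4)*(-201) + √(-8 - 153) = 92*(-201) + √(-161) = -18492 + I*√161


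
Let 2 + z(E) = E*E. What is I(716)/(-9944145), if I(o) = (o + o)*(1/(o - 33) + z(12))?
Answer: -46295128/2263950345 ≈ -0.020449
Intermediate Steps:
z(E) = -2 + E² (z(E) = -2 + E*E = -2 + E²)
I(o) = 2*o*(142 + 1/(-33 + o)) (I(o) = (o + o)*(1/(o - 33) + (-2 + 12²)) = (2*o)*(1/(-33 + o) + (-2 + 144)) = (2*o)*(1/(-33 + o) + 142) = (2*o)*(142 + 1/(-33 + o)) = 2*o*(142 + 1/(-33 + o)))
I(716)/(-9944145) = (2*716*(-4685 + 142*716)/(-33 + 716))/(-9944145) = (2*716*(-4685 + 101672)/683)*(-1/9944145) = (2*716*(1/683)*96987)*(-1/9944145) = (138885384/683)*(-1/9944145) = -46295128/2263950345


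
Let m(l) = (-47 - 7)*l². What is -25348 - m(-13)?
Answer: -16222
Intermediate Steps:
m(l) = -54*l²
-25348 - m(-13) = -25348 - (-54)*(-13)² = -25348 - (-54)*169 = -25348 - 1*(-9126) = -25348 + 9126 = -16222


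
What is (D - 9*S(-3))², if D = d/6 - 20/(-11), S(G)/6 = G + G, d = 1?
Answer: 462895225/4356 ≈ 1.0627e+5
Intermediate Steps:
S(G) = 12*G (S(G) = 6*(G + G) = 6*(2*G) = 12*G)
D = 131/66 (D = 1/6 - 20/(-11) = 1*(⅙) - 20*(-1/11) = ⅙ + 20/11 = 131/66 ≈ 1.9848)
(D - 9*S(-3))² = (131/66 - 108*(-3))² = (131/66 - 9*(-36))² = (131/66 + 324)² = (21515/66)² = 462895225/4356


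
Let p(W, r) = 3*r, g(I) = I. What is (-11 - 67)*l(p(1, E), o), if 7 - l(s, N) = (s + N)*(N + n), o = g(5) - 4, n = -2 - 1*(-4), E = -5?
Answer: -3822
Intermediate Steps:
n = 2 (n = -2 + 4 = 2)
o = 1 (o = 5 - 4 = 1)
l(s, N) = 7 - (2 + N)*(N + s) (l(s, N) = 7 - (s + N)*(N + 2) = 7 - (N + s)*(2 + N) = 7 - (2 + N)*(N + s))
(-11 - 67)*l(p(1, E), o) = (-11 - 67)*(7 - 1*1**2 - 2*1 - 6*(-5) - 1*1*3*(-5)) = -78*(7 - 1*1 - 2 - 2*(-15) - 1*1*(-15)) = -78*(7 - 1 - 2 + 30 + 15) = -78*49 = -3822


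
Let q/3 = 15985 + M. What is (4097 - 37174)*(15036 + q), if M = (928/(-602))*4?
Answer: -626965372671/301 ≈ -2.0829e+9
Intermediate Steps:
M = -1856/301 (M = (928*(-1/602))*4 = -464/301*4 = -1856/301 ≈ -6.1661)
q = 14428887/301 (q = 3*(15985 - 1856/301) = 3*(4809629/301) = 14428887/301 ≈ 47937.)
(4097 - 37174)*(15036 + q) = (4097 - 37174)*(15036 + 14428887/301) = -33077*18954723/301 = -626965372671/301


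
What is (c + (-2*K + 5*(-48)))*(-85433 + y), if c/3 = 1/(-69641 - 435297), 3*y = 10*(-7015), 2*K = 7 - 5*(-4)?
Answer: 14670449285867/504938 ≈ 2.9054e+7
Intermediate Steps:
K = 27/2 (K = (7 - 5*(-4))/2 = (7 + 20)/2 = (½)*27 = 27/2 ≈ 13.500)
y = -70150/3 (y = (10*(-7015))/3 = (⅓)*(-70150) = -70150/3 ≈ -23383.)
c = -3/504938 (c = 3/(-69641 - 435297) = 3/(-504938) = 3*(-1/504938) = -3/504938 ≈ -5.9413e-6)
(c + (-2*K + 5*(-48)))*(-85433 + y) = (-3/504938 + (-2*27/2 + 5*(-48)))*(-85433 - 70150/3) = (-3/504938 + (-27 - 240))*(-326449/3) = (-3/504938 - 267)*(-326449/3) = -134818449/504938*(-326449/3) = 14670449285867/504938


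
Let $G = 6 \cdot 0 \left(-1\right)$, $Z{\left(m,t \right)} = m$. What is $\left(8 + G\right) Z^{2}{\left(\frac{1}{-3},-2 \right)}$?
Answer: $\frac{8}{9} \approx 0.88889$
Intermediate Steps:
$G = 0$ ($G = 0 \left(-1\right) = 0$)
$\left(8 + G\right) Z^{2}{\left(\frac{1}{-3},-2 \right)} = \left(8 + 0\right) \left(\frac{1}{-3}\right)^{2} = 8 \left(- \frac{1}{3}\right)^{2} = 8 \cdot \frac{1}{9} = \frac{8}{9}$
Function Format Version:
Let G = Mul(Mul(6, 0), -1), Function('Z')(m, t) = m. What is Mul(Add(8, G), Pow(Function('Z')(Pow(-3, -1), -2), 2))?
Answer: Rational(8, 9) ≈ 0.88889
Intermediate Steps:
G = 0 (G = Mul(0, -1) = 0)
Mul(Add(8, G), Pow(Function('Z')(Pow(-3, -1), -2), 2)) = Mul(Add(8, 0), Pow(Pow(-3, -1), 2)) = Mul(8, Pow(Rational(-1, 3), 2)) = Mul(8, Rational(1, 9)) = Rational(8, 9)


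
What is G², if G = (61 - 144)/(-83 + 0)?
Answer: 1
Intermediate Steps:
G = 1 (G = -83/(-83) = -83*(-1/83) = 1)
G² = 1² = 1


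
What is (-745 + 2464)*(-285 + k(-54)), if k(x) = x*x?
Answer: 4522689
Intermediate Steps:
k(x) = x²
(-745 + 2464)*(-285 + k(-54)) = (-745 + 2464)*(-285 + (-54)²) = 1719*(-285 + 2916) = 1719*2631 = 4522689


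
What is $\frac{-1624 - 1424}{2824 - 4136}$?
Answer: $\frac{381}{164} \approx 2.3232$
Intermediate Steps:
$\frac{-1624 - 1424}{2824 - 4136} = \frac{-1624 - 1424}{-1312} = \left(-3048\right) \left(- \frac{1}{1312}\right) = \frac{381}{164}$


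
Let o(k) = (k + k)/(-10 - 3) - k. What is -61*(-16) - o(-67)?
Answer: 11683/13 ≈ 898.69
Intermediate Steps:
o(k) = -15*k/13 (o(k) = (2*k)/(-13) - k = (2*k)*(-1/13) - k = -2*k/13 - k = -15*k/13)
-61*(-16) - o(-67) = -61*(-16) - (-15)*(-67)/13 = 976 - 1*1005/13 = 976 - 1005/13 = 11683/13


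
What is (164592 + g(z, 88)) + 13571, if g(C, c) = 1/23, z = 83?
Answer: 4097750/23 ≈ 1.7816e+5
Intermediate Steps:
g(C, c) = 1/23
(164592 + g(z, 88)) + 13571 = (164592 + 1/23) + 13571 = 3785617/23 + 13571 = 4097750/23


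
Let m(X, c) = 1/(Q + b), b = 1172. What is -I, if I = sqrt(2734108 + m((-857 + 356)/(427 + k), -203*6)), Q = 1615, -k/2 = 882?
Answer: -sqrt(21236825724639)/2787 ≈ -1653.5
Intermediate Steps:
k = -1764 (k = -2*882 = -1764)
m(X, c) = 1/2787 (m(X, c) = 1/(1615 + 1172) = 1/2787)
I = sqrt(21236825724639)/2787 (I = sqrt(2734108 + 1/2787) = sqrt(7619958997/2787) = sqrt(21236825724639)/2787 ≈ 1653.5)
-I = -sqrt(21236825724639)/2787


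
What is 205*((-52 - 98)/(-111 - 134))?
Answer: 6150/49 ≈ 125.51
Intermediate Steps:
205*((-52 - 98)/(-111 - 134)) = 205*(-150/(-245)) = 205*(-150*(-1/245)) = 205*(30/49) = 6150/49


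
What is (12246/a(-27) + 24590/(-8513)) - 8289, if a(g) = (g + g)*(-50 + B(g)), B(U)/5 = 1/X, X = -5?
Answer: -32382905740/3907467 ≈ -8287.4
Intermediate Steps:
B(U) = -1 (B(U) = 5/(-5) = 5*(-1/5) = -1)
a(g) = -102*g (a(g) = (g + g)*(-50 - 1) = (2*g)*(-51) = -102*g)
(12246/a(-27) + 24590/(-8513)) - 8289 = (12246/((-102*(-27))) + 24590/(-8513)) - 8289 = (12246/2754 + 24590*(-1/8513)) - 8289 = (12246*(1/2754) - 24590/8513) - 8289 = (2041/459 - 24590/8513) - 8289 = 6088223/3907467 - 8289 = -32382905740/3907467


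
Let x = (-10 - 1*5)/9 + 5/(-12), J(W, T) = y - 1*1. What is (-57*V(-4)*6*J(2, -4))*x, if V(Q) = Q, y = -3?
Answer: 11400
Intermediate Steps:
J(W, T) = -4 (J(W, T) = -3 - 1*1 = -3 - 1 = -4)
x = -25/12 (x = (-10 - 5)*(⅑) + 5*(-1/12) = -15*⅑ - 5/12 = -5/3 - 5/12 = -25/12 ≈ -2.0833)
(-57*V(-4)*6*J(2, -4))*x = -57*(-4*6)*(-4)*(-25/12) = -(-1368)*(-4)*(-25/12) = -57*96*(-25/12) = -5472*(-25/12) = 11400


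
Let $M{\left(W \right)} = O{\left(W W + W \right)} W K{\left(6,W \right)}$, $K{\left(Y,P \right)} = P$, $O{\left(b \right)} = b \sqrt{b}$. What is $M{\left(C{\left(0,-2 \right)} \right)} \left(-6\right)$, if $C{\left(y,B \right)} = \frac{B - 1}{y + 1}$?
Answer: $- 324 \sqrt{6} \approx -793.63$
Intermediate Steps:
$O{\left(b \right)} = b^{\frac{3}{2}}$
$C{\left(y,B \right)} = \frac{-1 + B}{1 + y}$
$M{\left(W \right)} = W^{2} \left(W + W^{2}\right)^{\frac{3}{2}}$ ($M{\left(W \right)} = \left(W W + W\right)^{\frac{3}{2}} W W = \left(W^{2} + W\right)^{\frac{3}{2}} W W = \left(W + W^{2}\right)^{\frac{3}{2}} W W = W \left(W + W^{2}\right)^{\frac{3}{2}} W = W^{2} \left(W + W^{2}\right)^{\frac{3}{2}}$)
$M{\left(C{\left(0,-2 \right)} \right)} \left(-6\right) = \left(\frac{-1 - 2}{1 + 0}\right)^{2} \left(\frac{-1 - 2}{1 + 0} \left(1 + \frac{-1 - 2}{1 + 0}\right)\right)^{\frac{3}{2}} \left(-6\right) = \left(1^{-1} \left(-3\right)\right)^{2} \left(1^{-1} \left(-3\right) \left(1 + 1^{-1} \left(-3\right)\right)\right)^{\frac{3}{2}} \left(-6\right) = \left(1 \left(-3\right)\right)^{2} \left(1 \left(-3\right) \left(1 + 1 \left(-3\right)\right)\right)^{\frac{3}{2}} \left(-6\right) = \left(-3\right)^{2} \left(- 3 \left(1 - 3\right)\right)^{\frac{3}{2}} \left(-6\right) = 9 \left(\left(-3\right) \left(-2\right)\right)^{\frac{3}{2}} \left(-6\right) = 9 \cdot 6^{\frac{3}{2}} \left(-6\right) = 9 \cdot 6 \sqrt{6} \left(-6\right) = 54 \sqrt{6} \left(-6\right) = - 324 \sqrt{6}$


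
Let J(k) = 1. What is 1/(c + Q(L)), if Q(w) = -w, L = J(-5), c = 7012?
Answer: 1/7011 ≈ 0.00014263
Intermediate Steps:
L = 1
1/(c + Q(L)) = 1/(7012 - 1*1) = 1/(7012 - 1) = 1/7011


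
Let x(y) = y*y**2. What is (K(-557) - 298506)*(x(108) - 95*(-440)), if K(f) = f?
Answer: -389234083256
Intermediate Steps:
x(y) = y**3
(K(-557) - 298506)*(x(108) - 95*(-440)) = (-557 - 298506)*(108**3 - 95*(-440)) = -299063*(1259712 + 41800) = -299063*1301512 = -389234083256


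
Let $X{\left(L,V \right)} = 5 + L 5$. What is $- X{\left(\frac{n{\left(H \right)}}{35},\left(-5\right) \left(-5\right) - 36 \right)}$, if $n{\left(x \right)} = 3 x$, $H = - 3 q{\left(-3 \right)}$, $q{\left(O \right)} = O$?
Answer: $- \frac{62}{7} \approx -8.8571$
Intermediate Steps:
$H = 9$ ($H = \left(-3\right) \left(-3\right) = 9$)
$X{\left(L,V \right)} = 5 + 5 L$
$- X{\left(\frac{n{\left(H \right)}}{35},\left(-5\right) \left(-5\right) - 36 \right)} = - (5 + 5 \frac{3 \cdot 9}{35}) = - (5 + 5 \cdot 27 \cdot \frac{1}{35}) = - (5 + 5 \cdot \frac{27}{35}) = - (5 + \frac{27}{7}) = \left(-1\right) \frac{62}{7} = - \frac{62}{7}$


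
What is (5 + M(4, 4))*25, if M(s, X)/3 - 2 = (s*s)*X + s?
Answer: 5375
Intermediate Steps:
M(s, X) = 6 + 3*s + 3*X*s² (M(s, X) = 6 + 3*((s*s)*X + s) = 6 + 3*(s²*X + s) = 6 + 3*(X*s² + s) = 6 + 3*(s + X*s²) = 6 + (3*s + 3*X*s²) = 6 + 3*s + 3*X*s²)
(5 + M(4, 4))*25 = (5 + (6 + 3*4 + 3*4*4²))*25 = (5 + (6 + 12 + 3*4*16))*25 = (5 + (6 + 12 + 192))*25 = (5 + 210)*25 = 215*25 = 5375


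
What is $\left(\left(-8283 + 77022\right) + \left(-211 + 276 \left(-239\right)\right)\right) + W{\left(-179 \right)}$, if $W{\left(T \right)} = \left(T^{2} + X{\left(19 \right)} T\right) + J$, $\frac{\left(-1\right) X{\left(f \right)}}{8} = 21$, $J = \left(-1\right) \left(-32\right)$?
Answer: $64709$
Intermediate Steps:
$J = 32$
$X{\left(f \right)} = -168$ ($X{\left(f \right)} = \left(-8\right) 21 = -168$)
$W{\left(T \right)} = 32 + T^{2} - 168 T$ ($W{\left(T \right)} = \left(T^{2} - 168 T\right) + 32 = 32 + T^{2} - 168 T$)
$\left(\left(-8283 + 77022\right) + \left(-211 + 276 \left(-239\right)\right)\right) + W{\left(-179 \right)} = \left(\left(-8283 + 77022\right) + \left(-211 + 276 \left(-239\right)\right)\right) + \left(32 + \left(-179\right)^{2} - -30072\right) = \left(68739 - 66175\right) + \left(32 + 32041 + 30072\right) = \left(68739 - 66175\right) + 62145 = 2564 + 62145 = 64709$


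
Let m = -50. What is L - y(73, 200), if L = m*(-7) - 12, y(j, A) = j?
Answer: 265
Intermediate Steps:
L = 338 (L = -50*(-7) - 12 = 350 - 12 = 338)
L - y(73, 200) = 338 - 1*73 = 338 - 73 = 265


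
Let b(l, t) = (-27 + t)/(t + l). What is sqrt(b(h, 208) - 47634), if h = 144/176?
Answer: I*sqrt(251322366179)/2297 ≈ 218.25*I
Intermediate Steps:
h = 9/11 (h = 144*(1/176) = 9/11 ≈ 0.81818)
b(l, t) = (-27 + t)/(l + t)
sqrt(b(h, 208) - 47634) = sqrt((-27 + 208)/(9/11 + 208) - 47634) = sqrt(181/(2297/11) - 47634) = sqrt((11/2297)*181 - 47634) = sqrt(1991/2297 - 47634) = sqrt(-109413307/2297) = I*sqrt(251322366179)/2297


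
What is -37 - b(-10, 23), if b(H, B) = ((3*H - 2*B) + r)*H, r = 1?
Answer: -787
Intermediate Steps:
b(H, B) = H*(1 - 2*B + 3*H) (b(H, B) = ((3*H - 2*B) + 1)*H = ((-2*B + 3*H) + 1)*H = (1 - 2*B + 3*H)*H = H*(1 - 2*B + 3*H))
-37 - b(-10, 23) = -37 - (-10)*(1 - 2*23 + 3*(-10)) = -37 - (-10)*(1 - 46 - 30) = -37 - (-10)*(-75) = -37 - 1*750 = -37 - 750 = -787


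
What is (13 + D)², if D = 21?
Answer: 1156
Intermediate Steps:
(13 + D)² = (13 + 21)² = 34² = 1156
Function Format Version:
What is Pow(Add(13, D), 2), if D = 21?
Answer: 1156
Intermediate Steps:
Pow(Add(13, D), 2) = Pow(Add(13, 21), 2) = Pow(34, 2) = 1156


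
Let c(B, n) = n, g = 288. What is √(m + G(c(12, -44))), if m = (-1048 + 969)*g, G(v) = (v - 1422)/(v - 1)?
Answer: I*√5111870/15 ≈ 150.73*I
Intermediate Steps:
G(v) = (-1422 + v)/(-1 + v)
m = -22752 (m = (-1048 + 969)*288 = -79*288 = -22752)
√(m + G(c(12, -44))) = √(-22752 + (-1422 - 44)/(-1 - 44)) = √(-22752 - 1466/(-45)) = √(-22752 - 1/45*(-1466)) = √(-22752 + 1466/45) = √(-1022374/45) = I*√5111870/15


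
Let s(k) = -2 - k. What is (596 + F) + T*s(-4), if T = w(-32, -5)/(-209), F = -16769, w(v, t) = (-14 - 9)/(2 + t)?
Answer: -10140517/627 ≈ -16173.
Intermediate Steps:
w(v, t) = -23/(2 + t)
T = -23/627 (T = -23/(2 - 5)/(-209) = -23/(-3)*(-1/209) = -23*(-1/3)*(-1/209) = (23/3)*(-1/209) = -23/627 ≈ -0.036683)
(596 + F) + T*s(-4) = (596 - 16769) - 23*(-2 - 1*(-4))/627 = -16173 - 23*(-2 + 4)/627 = -16173 - 23/627*2 = -16173 - 46/627 = -10140517/627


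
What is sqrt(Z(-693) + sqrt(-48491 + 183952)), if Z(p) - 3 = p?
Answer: sqrt(-690 + sqrt(135461)) ≈ 17.943*I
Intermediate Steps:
Z(p) = 3 + p
sqrt(Z(-693) + sqrt(-48491 + 183952)) = sqrt((3 - 693) + sqrt(-48491 + 183952)) = sqrt(-690 + sqrt(135461))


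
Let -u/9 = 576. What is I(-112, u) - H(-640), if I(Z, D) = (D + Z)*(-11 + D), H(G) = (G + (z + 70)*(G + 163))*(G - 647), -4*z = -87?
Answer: -118544773/4 ≈ -2.9636e+7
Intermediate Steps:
z = 87/4 (z = -1/4*(-87) = 87/4 ≈ 21.750)
u = -5184 (u = -9*576 = -5184)
H(G) = (-647 + G)*(59821/4 + 371*G/4) (H(G) = (G + (87/4 + 70)*(G + 163))*(G - 647) = (G + 367*(163 + G)/4)*(-647 + G) = (G + (59821/4 + 367*G/4))*(-647 + G) = (59821/4 + 371*G/4)*(-647 + G) = (-647 + G)*(59821/4 + 371*G/4))
I(Z, D) = (-11 + D)*(D + Z)
I(-112, u) - H(-640) = ((-5184)**2 - 11*(-5184) - 11*(-112) - 5184*(-112)) - (-38704187/4 - 45054*(-640) + (371/4)*(-640)**2) = (26873856 + 57024 + 1232 + 580608) - (-38704187/4 + 28834560 + (371/4)*409600) = 27512720 - (-38704187/4 + 28834560 + 37990400) = 27512720 - 1*228595653/4 = 27512720 - 228595653/4 = -118544773/4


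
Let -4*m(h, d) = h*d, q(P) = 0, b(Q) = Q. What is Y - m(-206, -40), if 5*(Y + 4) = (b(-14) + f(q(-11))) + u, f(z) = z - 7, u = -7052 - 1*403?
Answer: 2804/5 ≈ 560.80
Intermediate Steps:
u = -7455 (u = -7052 - 403 = -7455)
f(z) = -7 + z
Y = -7496/5 (Y = -4 + ((-14 + (-7 + 0)) - 7455)/5 = -4 + ((-14 - 7) - 7455)/5 = -4 + (-21 - 7455)/5 = -4 + (⅕)*(-7476) = -4 - 7476/5 = -7496/5 ≈ -1499.2)
m(h, d) = -d*h/4 (m(h, d) = -h*d/4 = -d*h/4)
Y - m(-206, -40) = -7496/5 - (-1)*(-40)*(-206)/4 = -7496/5 - 1*(-2060) = -7496/5 + 2060 = 2804/5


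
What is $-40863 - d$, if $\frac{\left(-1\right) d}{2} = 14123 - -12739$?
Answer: $12861$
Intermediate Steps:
$d = -53724$ ($d = - 2 \left(14123 - -12739\right) = - 2 \left(14123 + 12739\right) = \left(-2\right) 26862 = -53724$)
$-40863 - d = -40863 - -53724 = -40863 + 53724 = 12861$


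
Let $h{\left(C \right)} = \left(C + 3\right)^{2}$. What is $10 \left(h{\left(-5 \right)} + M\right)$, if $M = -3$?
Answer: $10$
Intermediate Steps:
$h{\left(C \right)} = \left(3 + C\right)^{2}$
$10 \left(h{\left(-5 \right)} + M\right) = 10 \left(\left(3 - 5\right)^{2} - 3\right) = 10 \left(\left(-2\right)^{2} - 3\right) = 10 \left(4 - 3\right) = 10 \cdot 1 = 10$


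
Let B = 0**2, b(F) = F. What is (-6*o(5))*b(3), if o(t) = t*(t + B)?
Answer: -450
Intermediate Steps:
B = 0
o(t) = t**2 (o(t) = t*(t + 0) = t*t = t**2)
(-6*o(5))*b(3) = -6*5**2*3 = -6*25*3 = -150*3 = -450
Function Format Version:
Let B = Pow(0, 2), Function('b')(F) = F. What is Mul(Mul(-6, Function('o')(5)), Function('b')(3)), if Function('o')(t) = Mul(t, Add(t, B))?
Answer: -450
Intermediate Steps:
B = 0
Function('o')(t) = Pow(t, 2) (Function('o')(t) = Mul(t, Add(t, 0)) = Mul(t, t) = Pow(t, 2))
Mul(Mul(-6, Function('o')(5)), Function('b')(3)) = Mul(Mul(-6, Pow(5, 2)), 3) = Mul(Mul(-6, 25), 3) = Mul(-150, 3) = -450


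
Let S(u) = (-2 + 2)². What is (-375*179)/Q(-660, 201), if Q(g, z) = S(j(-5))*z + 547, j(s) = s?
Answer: -67125/547 ≈ -122.71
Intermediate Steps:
S(u) = 0 (S(u) = 0² = 0)
Q(g, z) = 547 (Q(g, z) = 0*z + 547 = 0 + 547 = 547)
(-375*179)/Q(-660, 201) = -375*179/547 = -67125*1/547 = -67125/547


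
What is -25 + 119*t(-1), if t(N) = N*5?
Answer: -620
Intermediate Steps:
t(N) = 5*N
-25 + 119*t(-1) = -25 + 119*(5*(-1)) = -25 + 119*(-5) = -25 - 595 = -620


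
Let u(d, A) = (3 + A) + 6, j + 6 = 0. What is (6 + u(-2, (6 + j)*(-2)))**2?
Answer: 225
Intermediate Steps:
j = -6 (j = -6 + 0 = -6)
u(d, A) = 9 + A
(6 + u(-2, (6 + j)*(-2)))**2 = (6 + (9 + (6 - 6)*(-2)))**2 = (6 + (9 + 0*(-2)))**2 = (6 + (9 + 0))**2 = (6 + 9)**2 = 15**2 = 225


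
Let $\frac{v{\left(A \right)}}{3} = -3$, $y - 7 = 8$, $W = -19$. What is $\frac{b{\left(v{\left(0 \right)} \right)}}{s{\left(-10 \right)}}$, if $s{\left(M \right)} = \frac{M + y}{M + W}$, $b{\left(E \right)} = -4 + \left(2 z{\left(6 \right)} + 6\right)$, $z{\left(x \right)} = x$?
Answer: $- \frac{406}{5} \approx -81.2$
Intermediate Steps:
$y = 15$ ($y = 7 + 8 = 15$)
$v{\left(A \right)} = -9$ ($v{\left(A \right)} = 3 \left(-3\right) = -9$)
$b{\left(E \right)} = 14$ ($b{\left(E \right)} = -4 + \left(2 \cdot 6 + 6\right) = -4 + \left(12 + 6\right) = -4 + 18 = 14$)
$s{\left(M \right)} = \frac{15 + M}{-19 + M}$ ($s{\left(M \right)} = \frac{M + 15}{M - 19} = \frac{15 + M}{-19 + M}$)
$\frac{b{\left(v{\left(0 \right)} \right)}}{s{\left(-10 \right)}} = \frac{14}{\frac{1}{-19 - 10} \left(15 - 10\right)} = \frac{14}{\frac{1}{-29} \cdot 5} = \frac{14}{\left(- \frac{1}{29}\right) 5} = \frac{14}{- \frac{5}{29}} = 14 \left(- \frac{29}{5}\right) = - \frac{406}{5}$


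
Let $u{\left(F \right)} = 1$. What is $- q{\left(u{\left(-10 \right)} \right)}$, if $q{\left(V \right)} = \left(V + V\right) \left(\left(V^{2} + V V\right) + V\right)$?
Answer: $-6$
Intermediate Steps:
$q{\left(V \right)} = 2 V \left(V + 2 V^{2}\right)$ ($q{\left(V \right)} = 2 V \left(\left(V^{2} + V^{2}\right) + V\right) = 2 V \left(2 V^{2} + V\right) = 2 V \left(V + 2 V^{2}\right)$)
$- q{\left(u{\left(-10 \right)} \right)} = - 1^{2} \left(2 + 4 \cdot 1\right) = - 1 \left(2 + 4\right) = - 1 \cdot 6 = \left(-1\right) 6 = -6$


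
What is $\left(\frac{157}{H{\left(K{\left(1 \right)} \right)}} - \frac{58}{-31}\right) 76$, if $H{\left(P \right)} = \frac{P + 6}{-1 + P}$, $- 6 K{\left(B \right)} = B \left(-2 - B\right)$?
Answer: $- \frac{312588}{403} \approx -775.65$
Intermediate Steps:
$K{\left(B \right)} = - \frac{B \left(-2 - B\right)}{6}$
$H{\left(P \right)} = \frac{6 + P}{-1 + P}$
$\left(\frac{157}{H{\left(K{\left(1 \right)} \right)}} - \frac{58}{-31}\right) 76 = \left(\frac{157}{\frac{1}{-1 + \frac{1}{6} \cdot 1 \left(2 + 1\right)} \left(6 + \frac{1}{6} \cdot 1 \left(2 + 1\right)\right)} - \frac{58}{-31}\right) 76 = \left(\frac{157}{\frac{1}{-1 + \frac{1}{6} \cdot 1 \cdot 3} \left(6 + \frac{1}{6} \cdot 1 \cdot 3\right)} - - \frac{58}{31}\right) 76 = \left(\frac{157}{\frac{1}{-1 + \frac{1}{2}} \left(6 + \frac{1}{2}\right)} + \frac{58}{31}\right) 76 = \left(\frac{157}{\frac{1}{- \frac{1}{2}} \cdot \frac{13}{2}} + \frac{58}{31}\right) 76 = \left(\frac{157}{\left(-2\right) \frac{13}{2}} + \frac{58}{31}\right) 76 = \left(\frac{157}{-13} + \frac{58}{31}\right) 76 = \left(157 \left(- \frac{1}{13}\right) + \frac{58}{31}\right) 76 = \left(- \frac{157}{13} + \frac{58}{31}\right) 76 = \left(- \frac{4113}{403}\right) 76 = - \frac{312588}{403}$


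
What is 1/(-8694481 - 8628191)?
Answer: -1/17322672 ≈ -5.7728e-8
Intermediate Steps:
1/(-8694481 - 8628191) = 1/(-17322672) = -1/17322672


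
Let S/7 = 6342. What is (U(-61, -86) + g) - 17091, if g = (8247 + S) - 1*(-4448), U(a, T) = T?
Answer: 39912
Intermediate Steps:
S = 44394 (S = 7*6342 = 44394)
g = 57089 (g = (8247 + 44394) - 1*(-4448) = 52641 + 4448 = 57089)
(U(-61, -86) + g) - 17091 = (-86 + 57089) - 17091 = 57003 - 17091 = 39912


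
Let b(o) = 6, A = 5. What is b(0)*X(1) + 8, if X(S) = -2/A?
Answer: 28/5 ≈ 5.6000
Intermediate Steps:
X(S) = -⅖ (X(S) = -2/5 = -2*⅕ = -⅖)
b(0)*X(1) + 8 = 6*(-⅖) + 8 = -12/5 + 8 = 28/5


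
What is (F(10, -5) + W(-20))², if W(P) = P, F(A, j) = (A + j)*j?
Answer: 2025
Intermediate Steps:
F(A, j) = j*(A + j)
(F(10, -5) + W(-20))² = (-5*(10 - 5) - 20)² = (-5*5 - 20)² = (-25 - 20)² = (-45)² = 2025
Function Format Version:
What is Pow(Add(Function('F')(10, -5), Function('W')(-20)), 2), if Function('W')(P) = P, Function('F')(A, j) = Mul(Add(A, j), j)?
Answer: 2025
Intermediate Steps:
Function('F')(A, j) = Mul(j, Add(A, j))
Pow(Add(Function('F')(10, -5), Function('W')(-20)), 2) = Pow(Add(Mul(-5, Add(10, -5)), -20), 2) = Pow(Add(Mul(-5, 5), -20), 2) = Pow(Add(-25, -20), 2) = Pow(-45, 2) = 2025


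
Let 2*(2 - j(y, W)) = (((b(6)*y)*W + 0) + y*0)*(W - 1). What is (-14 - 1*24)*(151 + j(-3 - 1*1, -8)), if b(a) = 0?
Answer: -5814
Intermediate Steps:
j(y, W) = 2 (j(y, W) = 2 - (((0*y)*W + 0) + y*0)*(W - 1)/2 = 2 - ((0*W + 0) + 0)*(-1 + W)/2 = 2 - ((0 + 0) + 0)*(-1 + W)/2 = 2 - (0 + 0)*(-1 + W)/2 = 2 - 0*(-1 + W) = 2 - 1/2*0 = 2 + 0 = 2)
(-14 - 1*24)*(151 + j(-3 - 1*1, -8)) = (-14 - 1*24)*(151 + 2) = (-14 - 24)*153 = -38*153 = -5814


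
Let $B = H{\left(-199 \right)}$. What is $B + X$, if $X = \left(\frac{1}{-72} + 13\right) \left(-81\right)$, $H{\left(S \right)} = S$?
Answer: $- \frac{10007}{8} \approx -1250.9$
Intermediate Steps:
$X = - \frac{8415}{8}$ ($X = \left(- \frac{1}{72} + 13\right) \left(-81\right) = \frac{935}{72} \left(-81\right) = - \frac{8415}{8} \approx -1051.9$)
$B = -199$
$B + X = -199 - \frac{8415}{8} = - \frac{10007}{8}$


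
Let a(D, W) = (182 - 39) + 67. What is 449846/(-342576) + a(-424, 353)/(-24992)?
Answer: -353577881/267551856 ≈ -1.3215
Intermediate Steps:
a(D, W) = 210 (a(D, W) = 143 + 67 = 210)
449846/(-342576) + a(-424, 353)/(-24992) = 449846/(-342576) + 210/(-24992) = 449846*(-1/342576) + 210*(-1/24992) = -224923/171288 - 105/12496 = -353577881/267551856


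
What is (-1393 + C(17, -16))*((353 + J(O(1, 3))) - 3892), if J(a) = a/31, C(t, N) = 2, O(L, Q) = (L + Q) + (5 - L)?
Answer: 152594091/31 ≈ 4.9224e+6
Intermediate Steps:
O(L, Q) = 5 + Q
J(a) = a/31 (J(a) = a*(1/31) = a/31)
(-1393 + C(17, -16))*((353 + J(O(1, 3))) - 3892) = (-1393 + 2)*((353 + (5 + 3)/31) - 3892) = -1391*((353 + (1/31)*8) - 3892) = -1391*((353 + 8/31) - 3892) = -1391*(10951/31 - 3892) = -1391*(-109701/31) = 152594091/31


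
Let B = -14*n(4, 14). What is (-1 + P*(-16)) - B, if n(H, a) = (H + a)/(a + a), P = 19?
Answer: -296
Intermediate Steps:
n(H, a) = (H + a)/(2*a) (n(H, a) = (H + a)/((2*a)) = (H + a)*(1/(2*a)) = (H + a)/(2*a))
B = -9 (B = -7*(4 + 14)/14 = -7*18/14 = -14*9/14 = -9)
(-1 + P*(-16)) - B = (-1 + 19*(-16)) - 1*(-9) = (-1 - 304) + 9 = -305 + 9 = -296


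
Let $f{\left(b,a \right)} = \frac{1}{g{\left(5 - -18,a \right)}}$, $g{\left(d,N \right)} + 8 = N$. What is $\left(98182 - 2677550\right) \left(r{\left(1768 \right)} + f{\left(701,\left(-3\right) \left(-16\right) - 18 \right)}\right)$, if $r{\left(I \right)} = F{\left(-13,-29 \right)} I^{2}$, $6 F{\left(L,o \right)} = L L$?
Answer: $- \frac{681293959086836}{3} \approx -2.271 \cdot 10^{14}$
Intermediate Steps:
$F{\left(L,o \right)} = \frac{L^{2}}{6}$ ($F{\left(L,o \right)} = \frac{L L}{6} = \frac{L^{2}}{6}$)
$g{\left(d,N \right)} = -8 + N$
$f{\left(b,a \right)} = \frac{1}{-8 + a}$
$r{\left(I \right)} = \frac{169 I^{2}}{6}$ ($r{\left(I \right)} = \frac{\left(-13\right)^{2}}{6} I^{2} = \frac{1}{6} \cdot 169 I^{2} = \frac{169 I^{2}}{6}$)
$\left(98182 - 2677550\right) \left(r{\left(1768 \right)} + f{\left(701,\left(-3\right) \left(-16\right) - 18 \right)}\right) = \left(98182 - 2677550\right) \left(\frac{169 \cdot 1768^{2}}{6} + \frac{1}{-8 - -30}\right) = - 2579368 \left(\frac{169}{6} \cdot 3125824 + \frac{1}{-8 + \left(48 - 18\right)}\right) = - 2579368 \left(\frac{264132128}{3} + \frac{1}{-8 + 30}\right) = - 2579368 \left(\frac{264132128}{3} + \frac{1}{22}\right) = \left(-2579368\right) \frac{5810906819}{66} = - \frac{681293959086836}{3}$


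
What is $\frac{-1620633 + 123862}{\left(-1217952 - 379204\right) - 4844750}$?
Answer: $\frac{1496771}{6441906} \approx 0.23235$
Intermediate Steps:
$\frac{-1620633 + 123862}{\left(-1217952 - 379204\right) - 4844750} = - \frac{1496771}{-1597156 - 4844750} = - \frac{1496771}{-6441906} = \left(-1496771\right) \left(- \frac{1}{6441906}\right) = \frac{1496771}{6441906}$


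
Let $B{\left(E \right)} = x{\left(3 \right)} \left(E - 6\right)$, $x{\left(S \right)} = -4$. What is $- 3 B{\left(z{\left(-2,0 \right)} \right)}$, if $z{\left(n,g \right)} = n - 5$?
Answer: $-156$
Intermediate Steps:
$z{\left(n,g \right)} = -5 + n$ ($z{\left(n,g \right)} = n - 5 = -5 + n$)
$B{\left(E \right)} = 24 - 4 E$ ($B{\left(E \right)} = - 4 \left(E - 6\right) = - 4 \left(-6 + E\right) = 24 - 4 E$)
$- 3 B{\left(z{\left(-2,0 \right)} \right)} = - 3 \left(24 - 4 \left(-5 - 2\right)\right) = - 3 \left(24 - -28\right) = - 3 \left(24 + 28\right) = \left(-3\right) 52 = -156$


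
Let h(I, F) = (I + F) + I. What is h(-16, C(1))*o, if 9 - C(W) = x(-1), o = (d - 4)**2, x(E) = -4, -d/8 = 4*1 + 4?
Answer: -87856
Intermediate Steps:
d = -64 (d = -8*(4*1 + 4) = -8*(4 + 4) = -8*8 = -64)
o = 4624 (o = (-64 - 4)**2 = (-68)**2 = 4624)
C(W) = 13 (C(W) = 9 - 1*(-4) = 9 + 4 = 13)
h(I, F) = F + 2*I (h(I, F) = (F + I) + I = F + 2*I)
h(-16, C(1))*o = (13 + 2*(-16))*4624 = (13 - 32)*4624 = -19*4624 = -87856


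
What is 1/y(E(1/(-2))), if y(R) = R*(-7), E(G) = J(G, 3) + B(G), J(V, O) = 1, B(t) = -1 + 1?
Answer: -⅐ ≈ -0.14286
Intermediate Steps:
B(t) = 0
E(G) = 1 (E(G) = 1 + 0 = 1)
y(R) = -7*R
1/y(E(1/(-2))) = 1/(-7*1) = 1/(-7) = -⅐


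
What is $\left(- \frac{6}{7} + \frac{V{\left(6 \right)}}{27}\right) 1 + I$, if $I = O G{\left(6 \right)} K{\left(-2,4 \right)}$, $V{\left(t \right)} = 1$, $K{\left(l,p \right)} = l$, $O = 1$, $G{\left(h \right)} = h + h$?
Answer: $- \frac{4691}{189} \approx -24.82$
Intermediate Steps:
$G{\left(h \right)} = 2 h$
$I = -24$ ($I = 1 \cdot 2 \cdot 6 \left(-2\right) = 1 \cdot 12 \left(-2\right) = 12 \left(-2\right) = -24$)
$\left(- \frac{6}{7} + \frac{V{\left(6 \right)}}{27}\right) 1 + I = \left(- \frac{6}{7} + 1 \cdot \frac{1}{27}\right) 1 - 24 = \left(\left(-6\right) \frac{1}{7} + 1 \cdot \frac{1}{27}\right) 1 - 24 = \left(- \frac{6}{7} + \frac{1}{27}\right) 1 - 24 = \left(- \frac{155}{189}\right) 1 - 24 = - \frac{155}{189} - 24 = - \frac{4691}{189}$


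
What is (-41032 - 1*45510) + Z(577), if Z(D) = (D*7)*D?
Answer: 2243961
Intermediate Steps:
Z(D) = 7*D**2 (Z(D) = (7*D)*D = 7*D**2)
(-41032 - 1*45510) + Z(577) = (-41032 - 1*45510) + 7*577**2 = (-41032 - 45510) + 7*332929 = -86542 + 2330503 = 2243961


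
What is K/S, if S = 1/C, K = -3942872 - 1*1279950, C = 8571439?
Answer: -44767100180858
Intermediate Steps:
K = -5222822 (K = -3942872 - 1279950 = -5222822)
S = 1/8571439 ≈ 1.1667e-7
K/S = -5222822/1/8571439 = -5222822*8571439 = -44767100180858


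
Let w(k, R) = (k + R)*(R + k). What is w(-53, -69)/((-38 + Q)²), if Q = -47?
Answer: 14884/7225 ≈ 2.0601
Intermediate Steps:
w(k, R) = (R + k)² (w(k, R) = (R + k)*(R + k) = (R + k)²)
w(-53, -69)/((-38 + Q)²) = (-69 - 53)²/((-38 - 47)²) = (-122)²/((-85)²) = 14884/7225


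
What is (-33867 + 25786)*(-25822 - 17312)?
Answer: 348565854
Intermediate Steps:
(-33867 + 25786)*(-25822 - 17312) = -8081*(-43134) = 348565854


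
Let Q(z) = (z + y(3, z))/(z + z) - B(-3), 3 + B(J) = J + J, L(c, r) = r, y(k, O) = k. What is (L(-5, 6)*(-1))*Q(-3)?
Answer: -54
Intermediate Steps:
B(J) = -3 + 2*J (B(J) = -3 + (J + J) = -3 + 2*J)
Q(z) = 9 + (3 + z)/(2*z) (Q(z) = (z + 3)/(z + z) - (-3 + 2*(-3)) = (3 + z)/((2*z)) - (-3 - 6) = (3 + z)*(1/(2*z)) - 1*(-9) = (3 + z)/(2*z) + 9 = 9 + (3 + z)/(2*z))
(L(-5, 6)*(-1))*Q(-3) = (6*(-1))*((½)*(3 + 19*(-3))/(-3)) = -3*(-1)*(3 - 57)/3 = -3*(-1)*(-54)/3 = -6*9 = -54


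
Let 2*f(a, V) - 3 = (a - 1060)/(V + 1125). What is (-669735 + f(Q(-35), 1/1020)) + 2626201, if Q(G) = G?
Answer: 4490095708535/2295002 ≈ 1.9565e+6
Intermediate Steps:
f(a, V) = 3/2 + (-1060 + a)/(2*(1125 + V)) (f(a, V) = 3/2 + ((a - 1060)/(V + 1125))/2 = 3/2 + ((-1060 + a)/(1125 + V))/2 = 3/2 + (-1060 + a)/(2*(1125 + V)))
(-669735 + f(Q(-35), 1/1020)) + 2626201 = (-669735 + (2315 - 35 + 3/1020)/(2*(1125 + 1/1020))) + 2626201 = (-669735 + (2315 - 35 + 3*(1/1020))/(2*(1125 + 1/1020))) + 2626201 = (-669735 + (2315 - 35 + 1/340)/(2*(1147501/1020))) + 2626201 = (-669735 + (1/2)*(1020/1147501)*(775201/340)) + 2626201 = (-669735 + 2325603/2295002) + 2626201 = -1537040838867/2295002 + 2626201 = 4490095708535/2295002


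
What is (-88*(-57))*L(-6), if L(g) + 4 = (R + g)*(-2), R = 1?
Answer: 30096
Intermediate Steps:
L(g) = -6 - 2*g (L(g) = -4 + (1 + g)*(-2) = -4 + (-2 - 2*g) = -6 - 2*g)
(-88*(-57))*L(-6) = (-88*(-57))*(-6 - 2*(-6)) = 5016*(-6 + 12) = 5016*6 = 30096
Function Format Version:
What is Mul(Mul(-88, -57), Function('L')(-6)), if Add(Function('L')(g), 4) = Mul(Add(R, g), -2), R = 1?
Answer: 30096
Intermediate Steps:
Function('L')(g) = Add(-6, Mul(-2, g)) (Function('L')(g) = Add(-4, Mul(Add(1, g), -2)) = Add(-4, Add(-2, Mul(-2, g))) = Add(-6, Mul(-2, g)))
Mul(Mul(-88, -57), Function('L')(-6)) = Mul(Mul(-88, -57), Add(-6, Mul(-2, -6))) = Mul(5016, Add(-6, 12)) = Mul(5016, 6) = 30096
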